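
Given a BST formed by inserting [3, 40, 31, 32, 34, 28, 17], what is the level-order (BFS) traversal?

Tree insertion order: [3, 40, 31, 32, 34, 28, 17]
Tree (level-order array): [3, None, 40, 31, None, 28, 32, 17, None, None, 34]
BFS from the root, enqueuing left then right child of each popped node:
  queue [3] -> pop 3, enqueue [40], visited so far: [3]
  queue [40] -> pop 40, enqueue [31], visited so far: [3, 40]
  queue [31] -> pop 31, enqueue [28, 32], visited so far: [3, 40, 31]
  queue [28, 32] -> pop 28, enqueue [17], visited so far: [3, 40, 31, 28]
  queue [32, 17] -> pop 32, enqueue [34], visited so far: [3, 40, 31, 28, 32]
  queue [17, 34] -> pop 17, enqueue [none], visited so far: [3, 40, 31, 28, 32, 17]
  queue [34] -> pop 34, enqueue [none], visited so far: [3, 40, 31, 28, 32, 17, 34]
Result: [3, 40, 31, 28, 32, 17, 34]


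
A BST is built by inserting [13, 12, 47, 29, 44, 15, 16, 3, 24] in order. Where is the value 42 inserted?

Starting tree (level order): [13, 12, 47, 3, None, 29, None, None, None, 15, 44, None, 16, None, None, None, 24]
Insertion path: 13 -> 47 -> 29 -> 44
Result: insert 42 as left child of 44
Final tree (level order): [13, 12, 47, 3, None, 29, None, None, None, 15, 44, None, 16, 42, None, None, 24]


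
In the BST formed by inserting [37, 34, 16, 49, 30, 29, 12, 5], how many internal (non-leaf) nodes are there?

Tree built from: [37, 34, 16, 49, 30, 29, 12, 5]
Tree (level-order array): [37, 34, 49, 16, None, None, None, 12, 30, 5, None, 29]
Rule: An internal node has at least one child.
Per-node child counts:
  node 37: 2 child(ren)
  node 34: 1 child(ren)
  node 16: 2 child(ren)
  node 12: 1 child(ren)
  node 5: 0 child(ren)
  node 30: 1 child(ren)
  node 29: 0 child(ren)
  node 49: 0 child(ren)
Matching nodes: [37, 34, 16, 12, 30]
Count of internal (non-leaf) nodes: 5


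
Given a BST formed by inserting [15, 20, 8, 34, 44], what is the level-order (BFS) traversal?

Tree insertion order: [15, 20, 8, 34, 44]
Tree (level-order array): [15, 8, 20, None, None, None, 34, None, 44]
BFS from the root, enqueuing left then right child of each popped node:
  queue [15] -> pop 15, enqueue [8, 20], visited so far: [15]
  queue [8, 20] -> pop 8, enqueue [none], visited so far: [15, 8]
  queue [20] -> pop 20, enqueue [34], visited so far: [15, 8, 20]
  queue [34] -> pop 34, enqueue [44], visited so far: [15, 8, 20, 34]
  queue [44] -> pop 44, enqueue [none], visited so far: [15, 8, 20, 34, 44]
Result: [15, 8, 20, 34, 44]


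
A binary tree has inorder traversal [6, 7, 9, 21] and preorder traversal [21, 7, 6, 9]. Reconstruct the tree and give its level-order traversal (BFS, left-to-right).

Inorder:  [6, 7, 9, 21]
Preorder: [21, 7, 6, 9]
Algorithm: preorder visits root first, so consume preorder in order;
for each root, split the current inorder slice at that value into
left-subtree inorder and right-subtree inorder, then recurse.
Recursive splits:
  root=21; inorder splits into left=[6, 7, 9], right=[]
  root=7; inorder splits into left=[6], right=[9]
  root=6; inorder splits into left=[], right=[]
  root=9; inorder splits into left=[], right=[]
Reconstructed level-order: [21, 7, 6, 9]


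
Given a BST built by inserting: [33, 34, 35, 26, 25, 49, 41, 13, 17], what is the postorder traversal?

Tree insertion order: [33, 34, 35, 26, 25, 49, 41, 13, 17]
Tree (level-order array): [33, 26, 34, 25, None, None, 35, 13, None, None, 49, None, 17, 41]
Postorder traversal: [17, 13, 25, 26, 41, 49, 35, 34, 33]


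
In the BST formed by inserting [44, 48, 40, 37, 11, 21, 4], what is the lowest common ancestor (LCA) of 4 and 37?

Tree insertion order: [44, 48, 40, 37, 11, 21, 4]
Tree (level-order array): [44, 40, 48, 37, None, None, None, 11, None, 4, 21]
In a BST, the LCA of p=4, q=37 is the first node v on the
root-to-leaf path with p <= v <= q (go left if both < v, right if both > v).
Walk from root:
  at 44: both 4 and 37 < 44, go left
  at 40: both 4 and 37 < 40, go left
  at 37: 4 <= 37 <= 37, this is the LCA
LCA = 37


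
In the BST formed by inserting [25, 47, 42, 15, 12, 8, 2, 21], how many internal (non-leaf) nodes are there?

Tree built from: [25, 47, 42, 15, 12, 8, 2, 21]
Tree (level-order array): [25, 15, 47, 12, 21, 42, None, 8, None, None, None, None, None, 2]
Rule: An internal node has at least one child.
Per-node child counts:
  node 25: 2 child(ren)
  node 15: 2 child(ren)
  node 12: 1 child(ren)
  node 8: 1 child(ren)
  node 2: 0 child(ren)
  node 21: 0 child(ren)
  node 47: 1 child(ren)
  node 42: 0 child(ren)
Matching nodes: [25, 15, 12, 8, 47]
Count of internal (non-leaf) nodes: 5


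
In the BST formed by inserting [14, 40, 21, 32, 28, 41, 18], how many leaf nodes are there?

Tree built from: [14, 40, 21, 32, 28, 41, 18]
Tree (level-order array): [14, None, 40, 21, 41, 18, 32, None, None, None, None, 28]
Rule: A leaf has 0 children.
Per-node child counts:
  node 14: 1 child(ren)
  node 40: 2 child(ren)
  node 21: 2 child(ren)
  node 18: 0 child(ren)
  node 32: 1 child(ren)
  node 28: 0 child(ren)
  node 41: 0 child(ren)
Matching nodes: [18, 28, 41]
Count of leaf nodes: 3


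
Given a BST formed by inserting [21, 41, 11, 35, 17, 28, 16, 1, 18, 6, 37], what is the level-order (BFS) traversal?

Tree insertion order: [21, 41, 11, 35, 17, 28, 16, 1, 18, 6, 37]
Tree (level-order array): [21, 11, 41, 1, 17, 35, None, None, 6, 16, 18, 28, 37]
BFS from the root, enqueuing left then right child of each popped node:
  queue [21] -> pop 21, enqueue [11, 41], visited so far: [21]
  queue [11, 41] -> pop 11, enqueue [1, 17], visited so far: [21, 11]
  queue [41, 1, 17] -> pop 41, enqueue [35], visited so far: [21, 11, 41]
  queue [1, 17, 35] -> pop 1, enqueue [6], visited so far: [21, 11, 41, 1]
  queue [17, 35, 6] -> pop 17, enqueue [16, 18], visited so far: [21, 11, 41, 1, 17]
  queue [35, 6, 16, 18] -> pop 35, enqueue [28, 37], visited so far: [21, 11, 41, 1, 17, 35]
  queue [6, 16, 18, 28, 37] -> pop 6, enqueue [none], visited so far: [21, 11, 41, 1, 17, 35, 6]
  queue [16, 18, 28, 37] -> pop 16, enqueue [none], visited so far: [21, 11, 41, 1, 17, 35, 6, 16]
  queue [18, 28, 37] -> pop 18, enqueue [none], visited so far: [21, 11, 41, 1, 17, 35, 6, 16, 18]
  queue [28, 37] -> pop 28, enqueue [none], visited so far: [21, 11, 41, 1, 17, 35, 6, 16, 18, 28]
  queue [37] -> pop 37, enqueue [none], visited so far: [21, 11, 41, 1, 17, 35, 6, 16, 18, 28, 37]
Result: [21, 11, 41, 1, 17, 35, 6, 16, 18, 28, 37]


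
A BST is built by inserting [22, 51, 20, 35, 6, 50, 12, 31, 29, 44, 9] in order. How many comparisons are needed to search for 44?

Search path for 44: 22 -> 51 -> 35 -> 50 -> 44
Found: True
Comparisons: 5


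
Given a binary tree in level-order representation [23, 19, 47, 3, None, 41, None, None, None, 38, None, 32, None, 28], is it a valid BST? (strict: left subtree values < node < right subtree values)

Level-order array: [23, 19, 47, 3, None, 41, None, None, None, 38, None, 32, None, 28]
Validate using subtree bounds (lo, hi): at each node, require lo < value < hi,
then recurse left with hi=value and right with lo=value.
Preorder trace (stopping at first violation):
  at node 23 with bounds (-inf, +inf): OK
  at node 19 with bounds (-inf, 23): OK
  at node 3 with bounds (-inf, 19): OK
  at node 47 with bounds (23, +inf): OK
  at node 41 with bounds (23, 47): OK
  at node 38 with bounds (23, 41): OK
  at node 32 with bounds (23, 38): OK
  at node 28 with bounds (23, 32): OK
No violation found at any node.
Result: Valid BST


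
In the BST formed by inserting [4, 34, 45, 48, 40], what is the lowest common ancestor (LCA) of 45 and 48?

Tree insertion order: [4, 34, 45, 48, 40]
Tree (level-order array): [4, None, 34, None, 45, 40, 48]
In a BST, the LCA of p=45, q=48 is the first node v on the
root-to-leaf path with p <= v <= q (go left if both < v, right if both > v).
Walk from root:
  at 4: both 45 and 48 > 4, go right
  at 34: both 45 and 48 > 34, go right
  at 45: 45 <= 45 <= 48, this is the LCA
LCA = 45


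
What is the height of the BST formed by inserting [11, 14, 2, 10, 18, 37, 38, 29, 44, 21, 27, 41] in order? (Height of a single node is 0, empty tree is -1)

Insertion order: [11, 14, 2, 10, 18, 37, 38, 29, 44, 21, 27, 41]
Tree (level-order array): [11, 2, 14, None, 10, None, 18, None, None, None, 37, 29, 38, 21, None, None, 44, None, 27, 41]
Compute height bottom-up (empty subtree = -1):
  height(10) = 1 + max(-1, -1) = 0
  height(2) = 1 + max(-1, 0) = 1
  height(27) = 1 + max(-1, -1) = 0
  height(21) = 1 + max(-1, 0) = 1
  height(29) = 1 + max(1, -1) = 2
  height(41) = 1 + max(-1, -1) = 0
  height(44) = 1 + max(0, -1) = 1
  height(38) = 1 + max(-1, 1) = 2
  height(37) = 1 + max(2, 2) = 3
  height(18) = 1 + max(-1, 3) = 4
  height(14) = 1 + max(-1, 4) = 5
  height(11) = 1 + max(1, 5) = 6
Height = 6


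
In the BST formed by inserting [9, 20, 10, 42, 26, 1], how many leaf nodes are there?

Tree built from: [9, 20, 10, 42, 26, 1]
Tree (level-order array): [9, 1, 20, None, None, 10, 42, None, None, 26]
Rule: A leaf has 0 children.
Per-node child counts:
  node 9: 2 child(ren)
  node 1: 0 child(ren)
  node 20: 2 child(ren)
  node 10: 0 child(ren)
  node 42: 1 child(ren)
  node 26: 0 child(ren)
Matching nodes: [1, 10, 26]
Count of leaf nodes: 3


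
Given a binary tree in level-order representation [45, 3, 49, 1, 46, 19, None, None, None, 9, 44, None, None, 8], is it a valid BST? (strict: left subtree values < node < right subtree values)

Level-order array: [45, 3, 49, 1, 46, 19, None, None, None, 9, 44, None, None, 8]
Validate using subtree bounds (lo, hi): at each node, require lo < value < hi,
then recurse left with hi=value and right with lo=value.
Preorder trace (stopping at first violation):
  at node 45 with bounds (-inf, +inf): OK
  at node 3 with bounds (-inf, 45): OK
  at node 1 with bounds (-inf, 3): OK
  at node 46 with bounds (3, 45): VIOLATION
Node 46 violates its bound: not (3 < 46 < 45).
Result: Not a valid BST


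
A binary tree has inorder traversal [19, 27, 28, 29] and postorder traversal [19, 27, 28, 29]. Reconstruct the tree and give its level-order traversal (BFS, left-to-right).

Inorder:   [19, 27, 28, 29]
Postorder: [19, 27, 28, 29]
Algorithm: postorder visits root last, so walk postorder right-to-left;
each value is the root of the current inorder slice — split it at that
value, recurse on the right subtree first, then the left.
Recursive splits:
  root=29; inorder splits into left=[19, 27, 28], right=[]
  root=28; inorder splits into left=[19, 27], right=[]
  root=27; inorder splits into left=[19], right=[]
  root=19; inorder splits into left=[], right=[]
Reconstructed level-order: [29, 28, 27, 19]


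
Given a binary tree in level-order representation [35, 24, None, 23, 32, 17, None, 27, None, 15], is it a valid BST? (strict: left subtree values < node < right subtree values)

Level-order array: [35, 24, None, 23, 32, 17, None, 27, None, 15]
Validate using subtree bounds (lo, hi): at each node, require lo < value < hi,
then recurse left with hi=value and right with lo=value.
Preorder trace (stopping at first violation):
  at node 35 with bounds (-inf, +inf): OK
  at node 24 with bounds (-inf, 35): OK
  at node 23 with bounds (-inf, 24): OK
  at node 17 with bounds (-inf, 23): OK
  at node 15 with bounds (-inf, 17): OK
  at node 32 with bounds (24, 35): OK
  at node 27 with bounds (24, 32): OK
No violation found at any node.
Result: Valid BST


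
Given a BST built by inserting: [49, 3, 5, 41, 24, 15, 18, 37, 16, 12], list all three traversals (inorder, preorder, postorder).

Tree insertion order: [49, 3, 5, 41, 24, 15, 18, 37, 16, 12]
Tree (level-order array): [49, 3, None, None, 5, None, 41, 24, None, 15, 37, 12, 18, None, None, None, None, 16]
Inorder (L, root, R): [3, 5, 12, 15, 16, 18, 24, 37, 41, 49]
Preorder (root, L, R): [49, 3, 5, 41, 24, 15, 12, 18, 16, 37]
Postorder (L, R, root): [12, 16, 18, 15, 37, 24, 41, 5, 3, 49]


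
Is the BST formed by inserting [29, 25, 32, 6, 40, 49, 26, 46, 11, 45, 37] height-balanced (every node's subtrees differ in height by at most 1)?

Tree (level-order array): [29, 25, 32, 6, 26, None, 40, None, 11, None, None, 37, 49, None, None, None, None, 46, None, 45]
Definition: a tree is height-balanced if, at every node, |h(left) - h(right)| <= 1 (empty subtree has height -1).
Bottom-up per-node check:
  node 11: h_left=-1, h_right=-1, diff=0 [OK], height=0
  node 6: h_left=-1, h_right=0, diff=1 [OK], height=1
  node 26: h_left=-1, h_right=-1, diff=0 [OK], height=0
  node 25: h_left=1, h_right=0, diff=1 [OK], height=2
  node 37: h_left=-1, h_right=-1, diff=0 [OK], height=0
  node 45: h_left=-1, h_right=-1, diff=0 [OK], height=0
  node 46: h_left=0, h_right=-1, diff=1 [OK], height=1
  node 49: h_left=1, h_right=-1, diff=2 [FAIL (|1--1|=2 > 1)], height=2
  node 40: h_left=0, h_right=2, diff=2 [FAIL (|0-2|=2 > 1)], height=3
  node 32: h_left=-1, h_right=3, diff=4 [FAIL (|-1-3|=4 > 1)], height=4
  node 29: h_left=2, h_right=4, diff=2 [FAIL (|2-4|=2 > 1)], height=5
Node 49 violates the condition: |1 - -1| = 2 > 1.
Result: Not balanced


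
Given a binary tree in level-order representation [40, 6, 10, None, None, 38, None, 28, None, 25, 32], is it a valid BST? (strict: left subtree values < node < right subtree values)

Level-order array: [40, 6, 10, None, None, 38, None, 28, None, 25, 32]
Validate using subtree bounds (lo, hi): at each node, require lo < value < hi,
then recurse left with hi=value and right with lo=value.
Preorder trace (stopping at first violation):
  at node 40 with bounds (-inf, +inf): OK
  at node 6 with bounds (-inf, 40): OK
  at node 10 with bounds (40, +inf): VIOLATION
Node 10 violates its bound: not (40 < 10 < +inf).
Result: Not a valid BST


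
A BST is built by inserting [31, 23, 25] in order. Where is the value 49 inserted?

Starting tree (level order): [31, 23, None, None, 25]
Insertion path: 31
Result: insert 49 as right child of 31
Final tree (level order): [31, 23, 49, None, 25]


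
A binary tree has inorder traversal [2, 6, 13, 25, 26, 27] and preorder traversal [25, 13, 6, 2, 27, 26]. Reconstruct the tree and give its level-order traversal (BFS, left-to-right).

Inorder:  [2, 6, 13, 25, 26, 27]
Preorder: [25, 13, 6, 2, 27, 26]
Algorithm: preorder visits root first, so consume preorder in order;
for each root, split the current inorder slice at that value into
left-subtree inorder and right-subtree inorder, then recurse.
Recursive splits:
  root=25; inorder splits into left=[2, 6, 13], right=[26, 27]
  root=13; inorder splits into left=[2, 6], right=[]
  root=6; inorder splits into left=[2], right=[]
  root=2; inorder splits into left=[], right=[]
  root=27; inorder splits into left=[26], right=[]
  root=26; inorder splits into left=[], right=[]
Reconstructed level-order: [25, 13, 27, 6, 26, 2]


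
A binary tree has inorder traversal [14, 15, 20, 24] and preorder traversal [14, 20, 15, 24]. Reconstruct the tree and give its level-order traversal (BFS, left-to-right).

Inorder:  [14, 15, 20, 24]
Preorder: [14, 20, 15, 24]
Algorithm: preorder visits root first, so consume preorder in order;
for each root, split the current inorder slice at that value into
left-subtree inorder and right-subtree inorder, then recurse.
Recursive splits:
  root=14; inorder splits into left=[], right=[15, 20, 24]
  root=20; inorder splits into left=[15], right=[24]
  root=15; inorder splits into left=[], right=[]
  root=24; inorder splits into left=[], right=[]
Reconstructed level-order: [14, 20, 15, 24]


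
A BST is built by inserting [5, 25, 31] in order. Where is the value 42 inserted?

Starting tree (level order): [5, None, 25, None, 31]
Insertion path: 5 -> 25 -> 31
Result: insert 42 as right child of 31
Final tree (level order): [5, None, 25, None, 31, None, 42]


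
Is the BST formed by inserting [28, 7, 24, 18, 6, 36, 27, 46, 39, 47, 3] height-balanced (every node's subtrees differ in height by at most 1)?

Tree (level-order array): [28, 7, 36, 6, 24, None, 46, 3, None, 18, 27, 39, 47]
Definition: a tree is height-balanced if, at every node, |h(left) - h(right)| <= 1 (empty subtree has height -1).
Bottom-up per-node check:
  node 3: h_left=-1, h_right=-1, diff=0 [OK], height=0
  node 6: h_left=0, h_right=-1, diff=1 [OK], height=1
  node 18: h_left=-1, h_right=-1, diff=0 [OK], height=0
  node 27: h_left=-1, h_right=-1, diff=0 [OK], height=0
  node 24: h_left=0, h_right=0, diff=0 [OK], height=1
  node 7: h_left=1, h_right=1, diff=0 [OK], height=2
  node 39: h_left=-1, h_right=-1, diff=0 [OK], height=0
  node 47: h_left=-1, h_right=-1, diff=0 [OK], height=0
  node 46: h_left=0, h_right=0, diff=0 [OK], height=1
  node 36: h_left=-1, h_right=1, diff=2 [FAIL (|-1-1|=2 > 1)], height=2
  node 28: h_left=2, h_right=2, diff=0 [OK], height=3
Node 36 violates the condition: |-1 - 1| = 2 > 1.
Result: Not balanced


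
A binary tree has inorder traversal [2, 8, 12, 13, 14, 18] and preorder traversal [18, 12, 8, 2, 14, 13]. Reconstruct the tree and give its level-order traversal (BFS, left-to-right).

Inorder:  [2, 8, 12, 13, 14, 18]
Preorder: [18, 12, 8, 2, 14, 13]
Algorithm: preorder visits root first, so consume preorder in order;
for each root, split the current inorder slice at that value into
left-subtree inorder and right-subtree inorder, then recurse.
Recursive splits:
  root=18; inorder splits into left=[2, 8, 12, 13, 14], right=[]
  root=12; inorder splits into left=[2, 8], right=[13, 14]
  root=8; inorder splits into left=[2], right=[]
  root=2; inorder splits into left=[], right=[]
  root=14; inorder splits into left=[13], right=[]
  root=13; inorder splits into left=[], right=[]
Reconstructed level-order: [18, 12, 8, 14, 2, 13]


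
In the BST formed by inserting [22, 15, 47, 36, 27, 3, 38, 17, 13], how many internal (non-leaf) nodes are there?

Tree built from: [22, 15, 47, 36, 27, 3, 38, 17, 13]
Tree (level-order array): [22, 15, 47, 3, 17, 36, None, None, 13, None, None, 27, 38]
Rule: An internal node has at least one child.
Per-node child counts:
  node 22: 2 child(ren)
  node 15: 2 child(ren)
  node 3: 1 child(ren)
  node 13: 0 child(ren)
  node 17: 0 child(ren)
  node 47: 1 child(ren)
  node 36: 2 child(ren)
  node 27: 0 child(ren)
  node 38: 0 child(ren)
Matching nodes: [22, 15, 3, 47, 36]
Count of internal (non-leaf) nodes: 5


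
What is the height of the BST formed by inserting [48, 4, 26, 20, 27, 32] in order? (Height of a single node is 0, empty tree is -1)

Insertion order: [48, 4, 26, 20, 27, 32]
Tree (level-order array): [48, 4, None, None, 26, 20, 27, None, None, None, 32]
Compute height bottom-up (empty subtree = -1):
  height(20) = 1 + max(-1, -1) = 0
  height(32) = 1 + max(-1, -1) = 0
  height(27) = 1 + max(-1, 0) = 1
  height(26) = 1 + max(0, 1) = 2
  height(4) = 1 + max(-1, 2) = 3
  height(48) = 1 + max(3, -1) = 4
Height = 4


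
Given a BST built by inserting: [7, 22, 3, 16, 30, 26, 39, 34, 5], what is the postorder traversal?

Tree insertion order: [7, 22, 3, 16, 30, 26, 39, 34, 5]
Tree (level-order array): [7, 3, 22, None, 5, 16, 30, None, None, None, None, 26, 39, None, None, 34]
Postorder traversal: [5, 3, 16, 26, 34, 39, 30, 22, 7]


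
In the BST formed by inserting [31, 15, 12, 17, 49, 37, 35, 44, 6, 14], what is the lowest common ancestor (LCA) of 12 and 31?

Tree insertion order: [31, 15, 12, 17, 49, 37, 35, 44, 6, 14]
Tree (level-order array): [31, 15, 49, 12, 17, 37, None, 6, 14, None, None, 35, 44]
In a BST, the LCA of p=12, q=31 is the first node v on the
root-to-leaf path with p <= v <= q (go left if both < v, right if both > v).
Walk from root:
  at 31: 12 <= 31 <= 31, this is the LCA
LCA = 31


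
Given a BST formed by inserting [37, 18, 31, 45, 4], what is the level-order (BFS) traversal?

Tree insertion order: [37, 18, 31, 45, 4]
Tree (level-order array): [37, 18, 45, 4, 31]
BFS from the root, enqueuing left then right child of each popped node:
  queue [37] -> pop 37, enqueue [18, 45], visited so far: [37]
  queue [18, 45] -> pop 18, enqueue [4, 31], visited so far: [37, 18]
  queue [45, 4, 31] -> pop 45, enqueue [none], visited so far: [37, 18, 45]
  queue [4, 31] -> pop 4, enqueue [none], visited so far: [37, 18, 45, 4]
  queue [31] -> pop 31, enqueue [none], visited so far: [37, 18, 45, 4, 31]
Result: [37, 18, 45, 4, 31]


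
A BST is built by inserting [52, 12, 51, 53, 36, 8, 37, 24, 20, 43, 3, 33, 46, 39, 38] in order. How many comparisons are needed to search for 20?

Search path for 20: 52 -> 12 -> 51 -> 36 -> 24 -> 20
Found: True
Comparisons: 6


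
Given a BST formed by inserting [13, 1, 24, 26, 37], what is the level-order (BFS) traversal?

Tree insertion order: [13, 1, 24, 26, 37]
Tree (level-order array): [13, 1, 24, None, None, None, 26, None, 37]
BFS from the root, enqueuing left then right child of each popped node:
  queue [13] -> pop 13, enqueue [1, 24], visited so far: [13]
  queue [1, 24] -> pop 1, enqueue [none], visited so far: [13, 1]
  queue [24] -> pop 24, enqueue [26], visited so far: [13, 1, 24]
  queue [26] -> pop 26, enqueue [37], visited so far: [13, 1, 24, 26]
  queue [37] -> pop 37, enqueue [none], visited so far: [13, 1, 24, 26, 37]
Result: [13, 1, 24, 26, 37]


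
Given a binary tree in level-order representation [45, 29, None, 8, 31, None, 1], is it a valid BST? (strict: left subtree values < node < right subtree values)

Level-order array: [45, 29, None, 8, 31, None, 1]
Validate using subtree bounds (lo, hi): at each node, require lo < value < hi,
then recurse left with hi=value and right with lo=value.
Preorder trace (stopping at first violation):
  at node 45 with bounds (-inf, +inf): OK
  at node 29 with bounds (-inf, 45): OK
  at node 8 with bounds (-inf, 29): OK
  at node 1 with bounds (8, 29): VIOLATION
Node 1 violates its bound: not (8 < 1 < 29).
Result: Not a valid BST


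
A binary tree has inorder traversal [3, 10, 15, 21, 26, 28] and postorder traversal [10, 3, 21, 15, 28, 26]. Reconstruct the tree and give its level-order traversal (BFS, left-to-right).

Inorder:   [3, 10, 15, 21, 26, 28]
Postorder: [10, 3, 21, 15, 28, 26]
Algorithm: postorder visits root last, so walk postorder right-to-left;
each value is the root of the current inorder slice — split it at that
value, recurse on the right subtree first, then the left.
Recursive splits:
  root=26; inorder splits into left=[3, 10, 15, 21], right=[28]
  root=28; inorder splits into left=[], right=[]
  root=15; inorder splits into left=[3, 10], right=[21]
  root=21; inorder splits into left=[], right=[]
  root=3; inorder splits into left=[], right=[10]
  root=10; inorder splits into left=[], right=[]
Reconstructed level-order: [26, 15, 28, 3, 21, 10]


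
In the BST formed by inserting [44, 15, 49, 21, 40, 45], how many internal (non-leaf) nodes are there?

Tree built from: [44, 15, 49, 21, 40, 45]
Tree (level-order array): [44, 15, 49, None, 21, 45, None, None, 40]
Rule: An internal node has at least one child.
Per-node child counts:
  node 44: 2 child(ren)
  node 15: 1 child(ren)
  node 21: 1 child(ren)
  node 40: 0 child(ren)
  node 49: 1 child(ren)
  node 45: 0 child(ren)
Matching nodes: [44, 15, 21, 49]
Count of internal (non-leaf) nodes: 4


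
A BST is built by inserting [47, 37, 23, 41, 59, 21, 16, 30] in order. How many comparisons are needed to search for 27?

Search path for 27: 47 -> 37 -> 23 -> 30
Found: False
Comparisons: 4


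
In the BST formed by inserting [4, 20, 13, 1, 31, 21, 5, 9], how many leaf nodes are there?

Tree built from: [4, 20, 13, 1, 31, 21, 5, 9]
Tree (level-order array): [4, 1, 20, None, None, 13, 31, 5, None, 21, None, None, 9]
Rule: A leaf has 0 children.
Per-node child counts:
  node 4: 2 child(ren)
  node 1: 0 child(ren)
  node 20: 2 child(ren)
  node 13: 1 child(ren)
  node 5: 1 child(ren)
  node 9: 0 child(ren)
  node 31: 1 child(ren)
  node 21: 0 child(ren)
Matching nodes: [1, 9, 21]
Count of leaf nodes: 3


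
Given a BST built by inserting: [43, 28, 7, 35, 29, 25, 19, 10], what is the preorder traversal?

Tree insertion order: [43, 28, 7, 35, 29, 25, 19, 10]
Tree (level-order array): [43, 28, None, 7, 35, None, 25, 29, None, 19, None, None, None, 10]
Preorder traversal: [43, 28, 7, 25, 19, 10, 35, 29]


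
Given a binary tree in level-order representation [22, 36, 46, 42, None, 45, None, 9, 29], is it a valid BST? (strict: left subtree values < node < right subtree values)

Level-order array: [22, 36, 46, 42, None, 45, None, 9, 29]
Validate using subtree bounds (lo, hi): at each node, require lo < value < hi,
then recurse left with hi=value and right with lo=value.
Preorder trace (stopping at first violation):
  at node 22 with bounds (-inf, +inf): OK
  at node 36 with bounds (-inf, 22): VIOLATION
Node 36 violates its bound: not (-inf < 36 < 22).
Result: Not a valid BST


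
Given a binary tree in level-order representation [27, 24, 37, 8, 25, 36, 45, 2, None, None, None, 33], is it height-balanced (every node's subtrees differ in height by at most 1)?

Tree (level-order array): [27, 24, 37, 8, 25, 36, 45, 2, None, None, None, 33]
Definition: a tree is height-balanced if, at every node, |h(left) - h(right)| <= 1 (empty subtree has height -1).
Bottom-up per-node check:
  node 2: h_left=-1, h_right=-1, diff=0 [OK], height=0
  node 8: h_left=0, h_right=-1, diff=1 [OK], height=1
  node 25: h_left=-1, h_right=-1, diff=0 [OK], height=0
  node 24: h_left=1, h_right=0, diff=1 [OK], height=2
  node 33: h_left=-1, h_right=-1, diff=0 [OK], height=0
  node 36: h_left=0, h_right=-1, diff=1 [OK], height=1
  node 45: h_left=-1, h_right=-1, diff=0 [OK], height=0
  node 37: h_left=1, h_right=0, diff=1 [OK], height=2
  node 27: h_left=2, h_right=2, diff=0 [OK], height=3
All nodes satisfy the balance condition.
Result: Balanced


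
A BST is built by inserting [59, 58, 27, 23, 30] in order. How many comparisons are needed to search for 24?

Search path for 24: 59 -> 58 -> 27 -> 23
Found: False
Comparisons: 4


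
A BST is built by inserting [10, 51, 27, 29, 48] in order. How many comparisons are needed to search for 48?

Search path for 48: 10 -> 51 -> 27 -> 29 -> 48
Found: True
Comparisons: 5


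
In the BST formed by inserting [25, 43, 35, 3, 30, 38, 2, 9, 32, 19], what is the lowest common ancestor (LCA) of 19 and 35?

Tree insertion order: [25, 43, 35, 3, 30, 38, 2, 9, 32, 19]
Tree (level-order array): [25, 3, 43, 2, 9, 35, None, None, None, None, 19, 30, 38, None, None, None, 32]
In a BST, the LCA of p=19, q=35 is the first node v on the
root-to-leaf path with p <= v <= q (go left if both < v, right if both > v).
Walk from root:
  at 25: 19 <= 25 <= 35, this is the LCA
LCA = 25


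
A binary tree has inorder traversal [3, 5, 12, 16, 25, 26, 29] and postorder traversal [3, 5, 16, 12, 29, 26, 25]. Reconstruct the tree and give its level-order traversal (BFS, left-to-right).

Inorder:   [3, 5, 12, 16, 25, 26, 29]
Postorder: [3, 5, 16, 12, 29, 26, 25]
Algorithm: postorder visits root last, so walk postorder right-to-left;
each value is the root of the current inorder slice — split it at that
value, recurse on the right subtree first, then the left.
Recursive splits:
  root=25; inorder splits into left=[3, 5, 12, 16], right=[26, 29]
  root=26; inorder splits into left=[], right=[29]
  root=29; inorder splits into left=[], right=[]
  root=12; inorder splits into left=[3, 5], right=[16]
  root=16; inorder splits into left=[], right=[]
  root=5; inorder splits into left=[3], right=[]
  root=3; inorder splits into left=[], right=[]
Reconstructed level-order: [25, 12, 26, 5, 16, 29, 3]


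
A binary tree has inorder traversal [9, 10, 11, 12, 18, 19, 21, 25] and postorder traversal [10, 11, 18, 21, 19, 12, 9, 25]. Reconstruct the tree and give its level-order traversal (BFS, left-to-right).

Inorder:   [9, 10, 11, 12, 18, 19, 21, 25]
Postorder: [10, 11, 18, 21, 19, 12, 9, 25]
Algorithm: postorder visits root last, so walk postorder right-to-left;
each value is the root of the current inorder slice — split it at that
value, recurse on the right subtree first, then the left.
Recursive splits:
  root=25; inorder splits into left=[9, 10, 11, 12, 18, 19, 21], right=[]
  root=9; inorder splits into left=[], right=[10, 11, 12, 18, 19, 21]
  root=12; inorder splits into left=[10, 11], right=[18, 19, 21]
  root=19; inorder splits into left=[18], right=[21]
  root=21; inorder splits into left=[], right=[]
  root=18; inorder splits into left=[], right=[]
  root=11; inorder splits into left=[10], right=[]
  root=10; inorder splits into left=[], right=[]
Reconstructed level-order: [25, 9, 12, 11, 19, 10, 18, 21]


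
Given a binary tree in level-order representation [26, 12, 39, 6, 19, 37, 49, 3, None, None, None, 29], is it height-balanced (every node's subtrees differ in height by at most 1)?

Tree (level-order array): [26, 12, 39, 6, 19, 37, 49, 3, None, None, None, 29]
Definition: a tree is height-balanced if, at every node, |h(left) - h(right)| <= 1 (empty subtree has height -1).
Bottom-up per-node check:
  node 3: h_left=-1, h_right=-1, diff=0 [OK], height=0
  node 6: h_left=0, h_right=-1, diff=1 [OK], height=1
  node 19: h_left=-1, h_right=-1, diff=0 [OK], height=0
  node 12: h_left=1, h_right=0, diff=1 [OK], height=2
  node 29: h_left=-1, h_right=-1, diff=0 [OK], height=0
  node 37: h_left=0, h_right=-1, diff=1 [OK], height=1
  node 49: h_left=-1, h_right=-1, diff=0 [OK], height=0
  node 39: h_left=1, h_right=0, diff=1 [OK], height=2
  node 26: h_left=2, h_right=2, diff=0 [OK], height=3
All nodes satisfy the balance condition.
Result: Balanced


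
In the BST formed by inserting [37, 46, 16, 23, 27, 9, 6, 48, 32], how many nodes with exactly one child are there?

Tree built from: [37, 46, 16, 23, 27, 9, 6, 48, 32]
Tree (level-order array): [37, 16, 46, 9, 23, None, 48, 6, None, None, 27, None, None, None, None, None, 32]
Rule: These are nodes with exactly 1 non-null child.
Per-node child counts:
  node 37: 2 child(ren)
  node 16: 2 child(ren)
  node 9: 1 child(ren)
  node 6: 0 child(ren)
  node 23: 1 child(ren)
  node 27: 1 child(ren)
  node 32: 0 child(ren)
  node 46: 1 child(ren)
  node 48: 0 child(ren)
Matching nodes: [9, 23, 27, 46]
Count of nodes with exactly one child: 4


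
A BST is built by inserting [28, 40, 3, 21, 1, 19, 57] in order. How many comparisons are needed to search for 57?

Search path for 57: 28 -> 40 -> 57
Found: True
Comparisons: 3


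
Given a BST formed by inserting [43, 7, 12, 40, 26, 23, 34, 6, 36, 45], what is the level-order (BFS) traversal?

Tree insertion order: [43, 7, 12, 40, 26, 23, 34, 6, 36, 45]
Tree (level-order array): [43, 7, 45, 6, 12, None, None, None, None, None, 40, 26, None, 23, 34, None, None, None, 36]
BFS from the root, enqueuing left then right child of each popped node:
  queue [43] -> pop 43, enqueue [7, 45], visited so far: [43]
  queue [7, 45] -> pop 7, enqueue [6, 12], visited so far: [43, 7]
  queue [45, 6, 12] -> pop 45, enqueue [none], visited so far: [43, 7, 45]
  queue [6, 12] -> pop 6, enqueue [none], visited so far: [43, 7, 45, 6]
  queue [12] -> pop 12, enqueue [40], visited so far: [43, 7, 45, 6, 12]
  queue [40] -> pop 40, enqueue [26], visited so far: [43, 7, 45, 6, 12, 40]
  queue [26] -> pop 26, enqueue [23, 34], visited so far: [43, 7, 45, 6, 12, 40, 26]
  queue [23, 34] -> pop 23, enqueue [none], visited so far: [43, 7, 45, 6, 12, 40, 26, 23]
  queue [34] -> pop 34, enqueue [36], visited so far: [43, 7, 45, 6, 12, 40, 26, 23, 34]
  queue [36] -> pop 36, enqueue [none], visited so far: [43, 7, 45, 6, 12, 40, 26, 23, 34, 36]
Result: [43, 7, 45, 6, 12, 40, 26, 23, 34, 36]


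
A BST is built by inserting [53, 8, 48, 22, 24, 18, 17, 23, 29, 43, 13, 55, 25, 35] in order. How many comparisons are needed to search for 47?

Search path for 47: 53 -> 8 -> 48 -> 22 -> 24 -> 29 -> 43
Found: False
Comparisons: 7


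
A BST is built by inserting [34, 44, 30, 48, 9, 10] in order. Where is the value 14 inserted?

Starting tree (level order): [34, 30, 44, 9, None, None, 48, None, 10]
Insertion path: 34 -> 30 -> 9 -> 10
Result: insert 14 as right child of 10
Final tree (level order): [34, 30, 44, 9, None, None, 48, None, 10, None, None, None, 14]


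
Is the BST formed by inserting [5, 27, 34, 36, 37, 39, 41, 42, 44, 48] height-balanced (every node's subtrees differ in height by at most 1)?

Tree (level-order array): [5, None, 27, None, 34, None, 36, None, 37, None, 39, None, 41, None, 42, None, 44, None, 48]
Definition: a tree is height-balanced if, at every node, |h(left) - h(right)| <= 1 (empty subtree has height -1).
Bottom-up per-node check:
  node 48: h_left=-1, h_right=-1, diff=0 [OK], height=0
  node 44: h_left=-1, h_right=0, diff=1 [OK], height=1
  node 42: h_left=-1, h_right=1, diff=2 [FAIL (|-1-1|=2 > 1)], height=2
  node 41: h_left=-1, h_right=2, diff=3 [FAIL (|-1-2|=3 > 1)], height=3
  node 39: h_left=-1, h_right=3, diff=4 [FAIL (|-1-3|=4 > 1)], height=4
  node 37: h_left=-1, h_right=4, diff=5 [FAIL (|-1-4|=5 > 1)], height=5
  node 36: h_left=-1, h_right=5, diff=6 [FAIL (|-1-5|=6 > 1)], height=6
  node 34: h_left=-1, h_right=6, diff=7 [FAIL (|-1-6|=7 > 1)], height=7
  node 27: h_left=-1, h_right=7, diff=8 [FAIL (|-1-7|=8 > 1)], height=8
  node 5: h_left=-1, h_right=8, diff=9 [FAIL (|-1-8|=9 > 1)], height=9
Node 42 violates the condition: |-1 - 1| = 2 > 1.
Result: Not balanced


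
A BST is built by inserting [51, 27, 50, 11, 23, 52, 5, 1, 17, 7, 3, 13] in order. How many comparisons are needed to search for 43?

Search path for 43: 51 -> 27 -> 50
Found: False
Comparisons: 3


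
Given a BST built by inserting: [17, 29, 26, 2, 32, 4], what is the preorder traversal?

Tree insertion order: [17, 29, 26, 2, 32, 4]
Tree (level-order array): [17, 2, 29, None, 4, 26, 32]
Preorder traversal: [17, 2, 4, 29, 26, 32]


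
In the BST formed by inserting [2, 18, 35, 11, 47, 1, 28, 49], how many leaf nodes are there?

Tree built from: [2, 18, 35, 11, 47, 1, 28, 49]
Tree (level-order array): [2, 1, 18, None, None, 11, 35, None, None, 28, 47, None, None, None, 49]
Rule: A leaf has 0 children.
Per-node child counts:
  node 2: 2 child(ren)
  node 1: 0 child(ren)
  node 18: 2 child(ren)
  node 11: 0 child(ren)
  node 35: 2 child(ren)
  node 28: 0 child(ren)
  node 47: 1 child(ren)
  node 49: 0 child(ren)
Matching nodes: [1, 11, 28, 49]
Count of leaf nodes: 4


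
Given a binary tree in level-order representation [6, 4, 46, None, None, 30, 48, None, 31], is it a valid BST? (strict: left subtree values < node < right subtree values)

Level-order array: [6, 4, 46, None, None, 30, 48, None, 31]
Validate using subtree bounds (lo, hi): at each node, require lo < value < hi,
then recurse left with hi=value and right with lo=value.
Preorder trace (stopping at first violation):
  at node 6 with bounds (-inf, +inf): OK
  at node 4 with bounds (-inf, 6): OK
  at node 46 with bounds (6, +inf): OK
  at node 30 with bounds (6, 46): OK
  at node 31 with bounds (30, 46): OK
  at node 48 with bounds (46, +inf): OK
No violation found at any node.
Result: Valid BST


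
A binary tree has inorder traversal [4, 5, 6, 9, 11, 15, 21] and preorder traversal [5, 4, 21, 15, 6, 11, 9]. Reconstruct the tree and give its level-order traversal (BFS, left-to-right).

Inorder:  [4, 5, 6, 9, 11, 15, 21]
Preorder: [5, 4, 21, 15, 6, 11, 9]
Algorithm: preorder visits root first, so consume preorder in order;
for each root, split the current inorder slice at that value into
left-subtree inorder and right-subtree inorder, then recurse.
Recursive splits:
  root=5; inorder splits into left=[4], right=[6, 9, 11, 15, 21]
  root=4; inorder splits into left=[], right=[]
  root=21; inorder splits into left=[6, 9, 11, 15], right=[]
  root=15; inorder splits into left=[6, 9, 11], right=[]
  root=6; inorder splits into left=[], right=[9, 11]
  root=11; inorder splits into left=[9], right=[]
  root=9; inorder splits into left=[], right=[]
Reconstructed level-order: [5, 4, 21, 15, 6, 11, 9]


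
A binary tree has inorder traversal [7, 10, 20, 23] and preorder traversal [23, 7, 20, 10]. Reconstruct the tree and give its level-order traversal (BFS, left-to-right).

Inorder:  [7, 10, 20, 23]
Preorder: [23, 7, 20, 10]
Algorithm: preorder visits root first, so consume preorder in order;
for each root, split the current inorder slice at that value into
left-subtree inorder and right-subtree inorder, then recurse.
Recursive splits:
  root=23; inorder splits into left=[7, 10, 20], right=[]
  root=7; inorder splits into left=[], right=[10, 20]
  root=20; inorder splits into left=[10], right=[]
  root=10; inorder splits into left=[], right=[]
Reconstructed level-order: [23, 7, 20, 10]


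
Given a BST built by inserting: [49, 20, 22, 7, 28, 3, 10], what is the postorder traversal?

Tree insertion order: [49, 20, 22, 7, 28, 3, 10]
Tree (level-order array): [49, 20, None, 7, 22, 3, 10, None, 28]
Postorder traversal: [3, 10, 7, 28, 22, 20, 49]


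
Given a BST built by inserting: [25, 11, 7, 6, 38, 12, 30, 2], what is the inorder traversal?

Tree insertion order: [25, 11, 7, 6, 38, 12, 30, 2]
Tree (level-order array): [25, 11, 38, 7, 12, 30, None, 6, None, None, None, None, None, 2]
Inorder traversal: [2, 6, 7, 11, 12, 25, 30, 38]


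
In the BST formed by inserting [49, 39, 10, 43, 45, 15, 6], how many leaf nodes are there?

Tree built from: [49, 39, 10, 43, 45, 15, 6]
Tree (level-order array): [49, 39, None, 10, 43, 6, 15, None, 45]
Rule: A leaf has 0 children.
Per-node child counts:
  node 49: 1 child(ren)
  node 39: 2 child(ren)
  node 10: 2 child(ren)
  node 6: 0 child(ren)
  node 15: 0 child(ren)
  node 43: 1 child(ren)
  node 45: 0 child(ren)
Matching nodes: [6, 15, 45]
Count of leaf nodes: 3


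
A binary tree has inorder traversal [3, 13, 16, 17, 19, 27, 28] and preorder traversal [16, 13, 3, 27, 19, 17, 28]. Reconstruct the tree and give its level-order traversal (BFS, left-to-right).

Inorder:  [3, 13, 16, 17, 19, 27, 28]
Preorder: [16, 13, 3, 27, 19, 17, 28]
Algorithm: preorder visits root first, so consume preorder in order;
for each root, split the current inorder slice at that value into
left-subtree inorder and right-subtree inorder, then recurse.
Recursive splits:
  root=16; inorder splits into left=[3, 13], right=[17, 19, 27, 28]
  root=13; inorder splits into left=[3], right=[]
  root=3; inorder splits into left=[], right=[]
  root=27; inorder splits into left=[17, 19], right=[28]
  root=19; inorder splits into left=[17], right=[]
  root=17; inorder splits into left=[], right=[]
  root=28; inorder splits into left=[], right=[]
Reconstructed level-order: [16, 13, 27, 3, 19, 28, 17]


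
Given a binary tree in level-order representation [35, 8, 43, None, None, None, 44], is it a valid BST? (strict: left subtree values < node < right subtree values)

Level-order array: [35, 8, 43, None, None, None, 44]
Validate using subtree bounds (lo, hi): at each node, require lo < value < hi,
then recurse left with hi=value and right with lo=value.
Preorder trace (stopping at first violation):
  at node 35 with bounds (-inf, +inf): OK
  at node 8 with bounds (-inf, 35): OK
  at node 43 with bounds (35, +inf): OK
  at node 44 with bounds (43, +inf): OK
No violation found at any node.
Result: Valid BST


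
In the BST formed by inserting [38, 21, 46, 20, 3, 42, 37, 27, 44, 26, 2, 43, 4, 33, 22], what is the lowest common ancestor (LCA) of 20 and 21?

Tree insertion order: [38, 21, 46, 20, 3, 42, 37, 27, 44, 26, 2, 43, 4, 33, 22]
Tree (level-order array): [38, 21, 46, 20, 37, 42, None, 3, None, 27, None, None, 44, 2, 4, 26, 33, 43, None, None, None, None, None, 22]
In a BST, the LCA of p=20, q=21 is the first node v on the
root-to-leaf path with p <= v <= q (go left if both < v, right if both > v).
Walk from root:
  at 38: both 20 and 21 < 38, go left
  at 21: 20 <= 21 <= 21, this is the LCA
LCA = 21


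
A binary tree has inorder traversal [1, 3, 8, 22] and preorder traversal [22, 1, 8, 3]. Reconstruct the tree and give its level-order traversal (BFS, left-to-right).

Inorder:  [1, 3, 8, 22]
Preorder: [22, 1, 8, 3]
Algorithm: preorder visits root first, so consume preorder in order;
for each root, split the current inorder slice at that value into
left-subtree inorder and right-subtree inorder, then recurse.
Recursive splits:
  root=22; inorder splits into left=[1, 3, 8], right=[]
  root=1; inorder splits into left=[], right=[3, 8]
  root=8; inorder splits into left=[3], right=[]
  root=3; inorder splits into left=[], right=[]
Reconstructed level-order: [22, 1, 8, 3]
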